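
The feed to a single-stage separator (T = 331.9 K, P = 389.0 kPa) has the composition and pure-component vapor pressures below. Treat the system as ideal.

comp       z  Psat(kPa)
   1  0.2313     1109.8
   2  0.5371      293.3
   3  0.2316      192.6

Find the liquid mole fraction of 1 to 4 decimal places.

x_1 = 0.1506

Raoult's law: Kᵢ = Pᵢˢᵃᵗ/P = Pᵢˢᵃᵗ/389.0.
  K_1 = 1109.8/389.0 = 2.852956, K_2 = 293.3/389.0 = 0.753985, K_3 = 192.6/389.0 = 0.495116
Rachford–Rice: g(β) = Σ zᵢ(Kᵢ−1)/(1+β(Kᵢ−1)) = 0.
Check two-phase: ΣzᵢKᵢ = 1.1795 > 1 and Σzᵢ/Kᵢ = 1.2612 > 1, so g(0) = 0.1795 > 0 and g(1) = -0.2612 < 0.
Newton–Raphson from β = 0.5:
  β = 0.5000: g = -0.08461, g' = -0.3619 → β = 0.2662
  β = 0.2662: g = 0.01054, g' = -0.4722 → β = 0.2885
  β = 0.2885: g = 0.00019, g' = -0.4558 → β = 0.2889
Converged at β = 0.2889.
Compositions from xᵢ = zᵢ/(1+β(Kᵢ−1)), yᵢ = Kᵢxᵢ:
  1: x = 0.1506, y = 0.4298
  2: x = 0.5782, y = 0.4360
  3: x = 0.2712, y = 0.1343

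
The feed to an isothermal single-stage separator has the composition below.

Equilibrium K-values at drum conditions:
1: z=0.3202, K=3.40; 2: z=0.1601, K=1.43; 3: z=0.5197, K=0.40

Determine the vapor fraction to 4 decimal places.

ψ = 0.4500

Newton–Raphson from ψ = 0.5:
  ψ = 0.5000: g = -0.03949, g' = -0.7829 → ψ = 0.4496
  ψ = 0.4496: g = 0.00034, g' = -0.7984 → ψ = 0.4500
Converged at ψ = 0.4500.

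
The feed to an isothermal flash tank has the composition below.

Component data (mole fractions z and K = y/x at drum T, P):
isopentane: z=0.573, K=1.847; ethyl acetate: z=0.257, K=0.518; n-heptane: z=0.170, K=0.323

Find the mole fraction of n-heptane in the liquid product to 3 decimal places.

Let ψ = V/F and solve Σ zᵢ(Kᵢ−1)/(1+ψ(Kᵢ−1)) = 0.
Feasibility: ΣzᵢKᵢ = 1.246, Σzᵢ/Kᵢ = 1.333 — both > 1, two phases present.
Iterate (Newton) starting at ψ = 0.5:
  ψ = 0.500: g = 0.0038, g' = -0.485 → ψ = 0.508
Converged at ψ = 0.508.
Compositions from xᵢ = zᵢ/(1+ψ(Kᵢ−1)), yᵢ = Kᵢxᵢ:
  isopentane: x = 0.401, y = 0.740
  ethyl acetate: x = 0.340, y = 0.176
  n-heptane: x = 0.259, y = 0.084

x_n-heptane = 0.259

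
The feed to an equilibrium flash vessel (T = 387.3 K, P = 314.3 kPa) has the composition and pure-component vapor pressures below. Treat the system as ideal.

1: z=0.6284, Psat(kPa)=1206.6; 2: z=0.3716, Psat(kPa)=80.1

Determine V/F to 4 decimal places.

Raoult's law: Kᵢ = Pᵢˢᵃᵗ/P = Pᵢˢᵃᵗ/314.3.
  K_1 = 1206.6/314.3 = 3.839007, K_2 = 80.1/314.3 = 0.254852
Rachford–Rice: g(V/F) = Σ zᵢ(Kᵢ−1)/(1+V/F(Kᵢ−1)) = 0.
Check two-phase: ΣzᵢKᵢ = 2.5071 > 1 and Σzᵢ/Kᵢ = 1.6218 > 1, so g(0) = 1.5071 > 0 and g(1) = -0.6218 < 0.
Binary case is linear: z₁(K₁−1)(1+V/F(K₂−1)) + z₂(K₂−1)(1+V/F(K₁−1)) = 0
⇒ V/F = [z₁(K₁−1)+z₂(K₂−1)] / [−(K₁−1)(K₂−1)] = 1.50714/2.11548 = 0.7124

V/F = 0.7124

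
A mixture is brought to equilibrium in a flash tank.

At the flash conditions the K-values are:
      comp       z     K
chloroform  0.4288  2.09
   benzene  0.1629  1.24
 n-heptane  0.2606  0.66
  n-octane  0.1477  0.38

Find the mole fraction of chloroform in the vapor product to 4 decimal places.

Newton–Raphson from V/F = 0.5:
  V/F = 0.5000: g = 0.09796, g' = -0.3839 → V/F = 0.7552
  V/F = 0.7552: g = -0.00195, g' = -0.4153 → V/F = 0.7505
Converged at V/F = 0.7505.
Compositions from xᵢ = zᵢ/(1+V/F(Kᵢ−1)), yᵢ = Kᵢxᵢ:
  chloroform: x = 0.2359, y = 0.4930
  benzene: x = 0.1380, y = 0.1712
  n-heptane: x = 0.3499, y = 0.2309
  n-octane: x = 0.2762, y = 0.1050

y_chloroform = 0.4930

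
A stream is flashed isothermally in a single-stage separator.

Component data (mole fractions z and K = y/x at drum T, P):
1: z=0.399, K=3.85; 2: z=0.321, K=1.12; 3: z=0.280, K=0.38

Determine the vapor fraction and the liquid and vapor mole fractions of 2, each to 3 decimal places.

Newton iteration, ψ⁰ = 0.5:
  ψ = 0.500: g = 0.2537, g' = -0.781 → ψ = 0.825
  ψ = 0.825: g = 0.0192, g' = -0.743 → ψ = 0.851
  ψ = 0.851: g = -0.0002, g' = -0.762 → ψ = 0.850
Converged at ψ = 0.850.
Compositions from xᵢ = zᵢ/(1+ψ(Kᵢ−1)), yᵢ = Kᵢxᵢ:
  1: x = 0.117, y = 0.449
  2: x = 0.291, y = 0.326
  3: x = 0.592, y = 0.225

ψ = 0.850, x_2 = 0.291, y_2 = 0.326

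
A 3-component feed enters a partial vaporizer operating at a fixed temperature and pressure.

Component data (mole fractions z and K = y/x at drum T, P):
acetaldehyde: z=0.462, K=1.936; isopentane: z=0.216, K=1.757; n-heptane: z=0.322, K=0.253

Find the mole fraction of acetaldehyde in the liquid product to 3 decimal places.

x_acetaldehyde = 0.307

Rachford–Rice: g(ψ) = Σ zᵢ(Kᵢ−1)/(1+ψ(Kᵢ−1)) = 0.
Check two-phase: ΣzᵢKᵢ = 1.355 > 1 and Σzᵢ/Kᵢ = 1.634 > 1, so g(0) = 0.355 > 0 and g(1) = -0.634 < 0.
Newton–Raphson from ψ = 0.5:
  ψ = 0.500: g = 0.0293, g' = -0.711 → ψ = 0.541
  ψ = 0.541: g = -0.0007, g' = -0.747 → ψ = 0.540
Converged at ψ = 0.540.
Compositions from xᵢ = zᵢ/(1+ψ(Kᵢ−1)), yᵢ = Kᵢxᵢ:
  acetaldehyde: x = 0.307, y = 0.594
  isopentane: x = 0.153, y = 0.269
  n-heptane: x = 0.540, y = 0.137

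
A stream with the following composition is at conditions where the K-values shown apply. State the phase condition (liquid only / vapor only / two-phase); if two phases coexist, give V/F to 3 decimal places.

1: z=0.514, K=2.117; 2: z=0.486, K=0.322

two-phase, V/F = 0.323

ΣzᵢKᵢ = 1.245; Σzᵢ/Kᵢ = 1.752.
Both exceed 1, so a two-phase solution exists.
Rachford–Rice: g(ψ) = Σ zᵢ(Kᵢ−1)/(1+ψ(Kᵢ−1)) = 0.
Newton–Raphson from ψ = 0.31:
  ψ = 0.310: g = 0.0093, g' = -0.712 → ψ = 0.323
Converged at ψ = 0.323.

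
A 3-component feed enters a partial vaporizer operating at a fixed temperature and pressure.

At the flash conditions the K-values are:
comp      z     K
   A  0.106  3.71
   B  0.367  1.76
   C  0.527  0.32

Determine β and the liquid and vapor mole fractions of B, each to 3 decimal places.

Let β = V/F and solve Σ zᵢ(Kᵢ−1)/(1+β(Kᵢ−1)) = 0.
Check two-phase: ΣzᵢKᵢ = 1.208 > 1 and Σzᵢ/Kᵢ = 1.884 > 1, so g(0) = 0.208 > 0 and g(1) = -0.884 < 0.
Iterate (Newton) starting at β = 0.5:
  β = 0.500: g = -0.2189, g' = -0.811 → β = 0.230
  β = 0.230: g = -0.0105, g' = -0.791 → β = 0.217
Converged at β = 0.217.
Compositions from xᵢ = zᵢ/(1+β(Kᵢ−1)), yᵢ = Kᵢxᵢ:
  A: x = 0.067, y = 0.248
  B: x = 0.315, y = 0.555
  C: x = 0.618, y = 0.198

β = 0.217, x_B = 0.315, y_B = 0.555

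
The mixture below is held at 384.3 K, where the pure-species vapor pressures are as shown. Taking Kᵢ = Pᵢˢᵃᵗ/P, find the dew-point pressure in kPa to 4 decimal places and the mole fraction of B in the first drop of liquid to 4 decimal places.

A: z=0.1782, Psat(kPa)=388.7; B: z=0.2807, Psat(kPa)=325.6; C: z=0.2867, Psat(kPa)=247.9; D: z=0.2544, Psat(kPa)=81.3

At the dew point ψ → 1, so Σzᵢ/Kᵢ = 1 with Kᵢ = Pᵢˢᵃᵗ/P ⇒ 1/P = Σzᵢ/Pᵢˢᵃᵗ.
1/P = 0.1782/388.7 + 0.2807/325.6 + 0.2867/247.9 + 0.2544/81.3 = 0.0056062 ⇒ P = 178.3734 kPa
xᵢ = zᵢP/Pᵢˢᵃᵗ ⇒ x_B = 0.2807·178.3734/325.6 = 0.1538

Pdew = 178.3734 kPa, x_B = 0.1538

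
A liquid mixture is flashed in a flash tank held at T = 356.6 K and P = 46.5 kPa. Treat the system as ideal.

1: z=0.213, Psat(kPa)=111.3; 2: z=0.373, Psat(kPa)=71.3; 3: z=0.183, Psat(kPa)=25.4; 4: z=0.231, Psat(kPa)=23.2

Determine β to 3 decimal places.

Raoult's law: Kᵢ = Pᵢˢᵃᵗ/P = Pᵢˢᵃᵗ/46.5.
  K_1 = 111.3/46.5 = 2.39355, K_2 = 71.3/46.5 = 1.53333, K_3 = 25.4/46.5 = 0.54624, K_4 = 23.2/46.5 = 0.49892
Material balance + equilibrium reduce to Σ zᵢ(Kᵢ−1)/(1+β(Kᵢ−1)) = 0.
g(0) = ΣzᵢKᵢ − 1 = 0.297 and g(1) = 1 − Σzᵢ/Kᵢ = -0.130, so a root lies in (0, 1).
Newton iteration, β⁰ = 0.5:
  β = 0.500: g = 0.0701, g' = -0.376 → β = 0.686
  β = 0.686: g = 0.0003, g' = -0.379 → β = 0.687
Converged at β = 0.687.

β = 0.687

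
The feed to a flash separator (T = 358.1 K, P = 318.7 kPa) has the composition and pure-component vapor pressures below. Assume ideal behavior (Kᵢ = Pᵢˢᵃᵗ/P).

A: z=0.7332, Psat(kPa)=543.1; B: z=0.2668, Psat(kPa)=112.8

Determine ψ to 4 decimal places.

Raoult's law: Kᵢ = Pᵢˢᵃᵗ/P = Pᵢˢᵃᵗ/318.7.
  K_A = 543.1/318.7 = 1.704110, K_B = 112.8/318.7 = 0.353938
Iterate (Newton) starting at ψ = 0.3:
  ψ = 0.3000: g = 0.21241, g' = -0.4191 → ψ = 0.8068
  ψ = 0.8068: g = -0.03082, g' = -0.6337 → ψ = 0.7582
  ψ = 0.7582: g = -0.00129, g' = -0.5824 → ψ = 0.7560
Converged at ψ = 0.7560.

ψ = 0.7560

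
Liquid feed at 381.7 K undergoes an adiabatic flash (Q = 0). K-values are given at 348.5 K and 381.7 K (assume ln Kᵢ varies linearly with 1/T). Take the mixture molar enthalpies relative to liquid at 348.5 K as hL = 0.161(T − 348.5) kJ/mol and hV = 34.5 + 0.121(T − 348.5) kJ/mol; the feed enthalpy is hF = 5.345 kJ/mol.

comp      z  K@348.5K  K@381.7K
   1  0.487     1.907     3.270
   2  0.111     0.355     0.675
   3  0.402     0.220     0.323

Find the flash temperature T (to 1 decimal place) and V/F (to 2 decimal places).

Adiabatic flash: solve Rachford–Rice at each trial T, then check hF = ψ·hV(T) + (1−ψ)·hL(T).
  T = 348.5 K: K = (1.907, 0.355, 0.220), RR gives ψ = 0.083, H_out = 2.857 kJ/mol
  T = 381.7 K: K = (3.270, 0.675, 0.323), RR gives ψ = 0.564, H_out = 24.067 kJ/mol
  T = 365.1 K: K = (2.528, 0.497, 0.269), RR gives ψ = 0.374, H_out = 15.335 kJ/mol
  T = 356.8 K: K = (2.203, 0.422, 0.244), RR gives ψ = 0.251, H_out = 9.897 kJ/mol
  T = 352.6 K: K = (2.050, 0.387, 0.232), RR gives ψ = 0.173, H_out = 6.609 kJ/mol
  T = 350.6 K: K = (1.979, 0.371, 0.226), RR gives ψ = 0.131, H_out = 4.858 kJ/mol
  T = 351.6 K: K = (2.014, 0.379, 0.229), RR gives ψ = 0.153, H_out = 5.751 kJ/mol
Linear interpolation between T = 350.6 (H_out = 4.858) and T = 351.6 (H_out = 5.751) on hF = 5.345 gives T ≈ 351.1 K, at which ψ = 0.14.

T = 351.1 K, V/F = 0.14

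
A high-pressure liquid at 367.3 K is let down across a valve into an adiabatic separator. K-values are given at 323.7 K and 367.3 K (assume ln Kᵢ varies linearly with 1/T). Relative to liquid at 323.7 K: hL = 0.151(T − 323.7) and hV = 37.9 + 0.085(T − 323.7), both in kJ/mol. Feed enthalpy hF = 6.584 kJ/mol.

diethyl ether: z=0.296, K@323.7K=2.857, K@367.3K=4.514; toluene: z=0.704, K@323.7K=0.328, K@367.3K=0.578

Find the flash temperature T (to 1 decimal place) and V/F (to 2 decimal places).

Adiabatic flash: solve Rachford–Rice at each trial T, then check hF = ψ·hV(T) + (1−ψ)·hL(T).
  T = 323.7 K: K = (2.857, 0.328), RR gives ψ = 0.061, H_out = 2.326 kJ/mol
  T = 367.3 K: K = (4.514, 0.578), RR gives ψ = 0.501, H_out = 24.133 kJ/mol
  T = 345.5 K: K = (3.643, 0.443), RR gives ψ = 0.265, H_out = 12.967 kJ/mol
  T = 334.6 K: K = (3.239, 0.383), RR gives ψ = 0.165, H_out = 7.798 kJ/mol
  T = 329.1 K: K = (3.043, 0.355), RR gives ψ = 0.114, H_out = 5.103 kJ/mol
  T = 331.9 K: K = (3.142, 0.369), RR gives ψ = 0.141, H_out = 6.488 kJ/mol
  T = 333.2 K: K = (3.189, 0.376), RR gives ψ = 0.153, H_out = 7.122 kJ/mol
Linear interpolation between T = 331.9 (H_out = 6.488) and T = 333.2 (H_out = 7.122) on hF = 6.584 gives T ≈ 332.1 K, at which ψ = 0.14.

T = 332.1 K, V/F = 0.14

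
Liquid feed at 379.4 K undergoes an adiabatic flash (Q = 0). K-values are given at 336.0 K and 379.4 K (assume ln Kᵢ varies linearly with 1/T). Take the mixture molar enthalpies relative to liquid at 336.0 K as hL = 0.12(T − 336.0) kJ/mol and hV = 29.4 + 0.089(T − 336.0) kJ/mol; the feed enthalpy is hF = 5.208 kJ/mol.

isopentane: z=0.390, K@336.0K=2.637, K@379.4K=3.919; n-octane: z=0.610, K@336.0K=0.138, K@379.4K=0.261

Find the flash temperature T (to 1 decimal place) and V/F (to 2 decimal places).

T = 345.1 K, V/F = 0.14

Adiabatic flash: solve Rachford–Rice at each trial T, then check hF = ψ·hV(T) + (1−ψ)·hL(T).
  T = 336.0 K: K = (2.637, 0.138), RR gives ψ = 0.080, H_out = 2.346 kJ/mol
  T = 379.4 K: K = (3.919, 0.261), RR gives ψ = 0.319, H_out = 14.151 kJ/mol
  T = 357.7 K: K = (3.254, 0.193), RR gives ψ = 0.213, H_out = 8.720 kJ/mol
  T = 346.9 K: K = (2.940, 0.164), RR gives ψ = 0.152, H_out = 5.735 kJ/mol
  T = 341.4 K: K = (2.785, 0.151), RR gives ψ = 0.118, H_out = 4.085 kJ/mol
  T = 344.1 K: K = (2.861, 0.157), RR gives ψ = 0.135, H_out = 4.908 kJ/mol
  T = 345.5 K: K = (2.900, 0.161), RR gives ψ = 0.144, H_out = 5.325 kJ/mol
Linear interpolation between T = 344.1 (H_out = 4.908) and T = 345.5 (H_out = 5.325) on hF = 5.208 gives T ≈ 345.1 K, at which ψ = 0.14.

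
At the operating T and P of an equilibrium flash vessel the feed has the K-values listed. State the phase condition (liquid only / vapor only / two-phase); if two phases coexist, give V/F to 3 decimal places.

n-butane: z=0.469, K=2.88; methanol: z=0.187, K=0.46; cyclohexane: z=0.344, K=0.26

ΣzᵢKᵢ = 1.526; Σzᵢ/Kᵢ = 1.892.
Both exceed 1, so a two-phase solution exists.
Let ψ = V/F and solve Σ zᵢ(Kᵢ−1)/(1+ψ(Kᵢ−1)) = 0.
Newton iteration, ψ⁰ = 0.5:
  ψ = 0.500: g = -0.0879, g' = -1.017 → ψ = 0.414
  ψ = 0.414: g = -0.0008, g' = -1.006 → ψ = 0.413
Converged at ψ = 0.413.

two-phase, V/F = 0.413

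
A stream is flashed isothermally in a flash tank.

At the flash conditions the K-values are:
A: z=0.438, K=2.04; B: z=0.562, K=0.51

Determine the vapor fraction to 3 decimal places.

Rachford–Rice: g(ψ) = Σ zᵢ(Kᵢ−1)/(1+ψ(Kᵢ−1)) = 0.
g(0) = ΣzᵢKᵢ − 1 = 0.180 and g(1) = 1 − Σzᵢ/Kᵢ = -0.317, so a root lies in (0, 1).
Iterate (Newton) starting at ψ = 0.47:
  ψ = 0.470: g = -0.0518, g' = -0.441 → ψ = 0.353
Converged at ψ = 0.353.

ψ = 0.353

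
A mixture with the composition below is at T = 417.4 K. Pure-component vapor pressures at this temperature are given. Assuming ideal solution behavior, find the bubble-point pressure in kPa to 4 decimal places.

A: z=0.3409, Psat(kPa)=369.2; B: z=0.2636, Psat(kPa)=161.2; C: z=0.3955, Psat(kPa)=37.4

Pbub = 183.1443 kPa

At the bubble point ψ → 0, so ΣzᵢKᵢ = 1 with Kᵢ = Pᵢˢᵃᵗ/P ⇒ P = ΣzᵢPᵢˢᵃᵗ.
P = 0.3409·369.2 + 0.2636·161.2 + 0.3955·37.4 = 183.1443 kPa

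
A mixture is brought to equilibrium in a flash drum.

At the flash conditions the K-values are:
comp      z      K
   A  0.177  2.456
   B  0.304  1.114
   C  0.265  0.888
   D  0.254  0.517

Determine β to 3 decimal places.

Newton iteration, β⁰ = 0.45:
  β = 0.450: g = 0.0007, g' = -0.241 → β = 0.453
Converged at β = 0.453.

β = 0.453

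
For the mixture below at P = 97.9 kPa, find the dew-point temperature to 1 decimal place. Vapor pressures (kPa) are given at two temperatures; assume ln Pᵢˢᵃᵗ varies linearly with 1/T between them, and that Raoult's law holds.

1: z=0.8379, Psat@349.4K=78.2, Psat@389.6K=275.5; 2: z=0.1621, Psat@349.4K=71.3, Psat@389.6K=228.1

Dew-point temperature: Σzᵢ·P/Pᵢˢᵃᵗ(T) = 1. Interpolate ln Pᵢˢᵃᵗ = aᵢ + bᵢ/T.
  T = 349.4 K: ΣzᵢP/Pᵢˢᵃᵗ = 1.2716
  T = 389.6 K: ΣzᵢP/Pᵢˢᵃᵗ = 0.3673
  T = 369.5 K: ΣzᵢP/Pᵢˢᵃᵗ = 0.6606
  T = 359.4 K: ΣzᵢP/Pᵢˢᵃᵗ = 0.9096
  T = 354.4 K: ΣzᵢP/Pᵢˢᵃᵗ = 1.0729
  T = 356.9 K: ΣzᵢP/Pᵢˢᵃᵗ = 0.9873
Interpolating between 354.4 K and 356.9 K gives T ≈ 356.5 K.

T = 356.5 K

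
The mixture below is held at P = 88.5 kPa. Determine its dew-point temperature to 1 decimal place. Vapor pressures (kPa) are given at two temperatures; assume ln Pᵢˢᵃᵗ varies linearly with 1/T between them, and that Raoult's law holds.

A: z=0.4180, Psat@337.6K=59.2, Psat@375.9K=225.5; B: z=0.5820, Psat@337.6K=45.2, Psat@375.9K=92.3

T = 360.6 K

Dew-point temperature: Σzᵢ·P/Pᵢˢᵃᵗ(T) = 1. Interpolate ln Pᵢˢᵃᵗ = aᵢ + bᵢ/T.
  T = 337.6 K: ΣzᵢP/Pᵢˢᵃᵗ = 1.7644
  T = 375.9 K: ΣzᵢP/Pᵢˢᵃᵗ = 0.7221
  T = 356.8 K: ΣzᵢP/Pᵢˢᵃᵗ = 1.0899
  T = 366.4 K: ΣzᵢP/Pᵢˢᵃᵗ = 0.8796
  T = 361.6 K: ΣzᵢP/Pᵢˢᵃᵗ = 0.9772
  T = 359.2 K: ΣzᵢP/Pᵢˢᵃᵗ = 1.0315
Interpolating between 359.2 K and 361.6 K gives T ≈ 360.6 K.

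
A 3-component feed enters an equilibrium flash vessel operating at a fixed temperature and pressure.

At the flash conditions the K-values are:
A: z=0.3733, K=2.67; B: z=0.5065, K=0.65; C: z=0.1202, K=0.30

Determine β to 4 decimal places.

Rachford–Rice: g(β) = Σ zᵢ(Kᵢ−1)/(1+β(Kᵢ−1)) = 0.
g(0) = ΣzᵢKᵢ − 1 = 0.3620 and g(1) = 1 − Σzᵢ/Kᵢ = -0.3197, so a root lies in (0, 1).
Iterate (Newton) starting at β = 0.48:
  β = 0.4800: g = 0.00624, g' = -0.5440 → β = 0.4915
Converged at β = 0.4915.

β = 0.4915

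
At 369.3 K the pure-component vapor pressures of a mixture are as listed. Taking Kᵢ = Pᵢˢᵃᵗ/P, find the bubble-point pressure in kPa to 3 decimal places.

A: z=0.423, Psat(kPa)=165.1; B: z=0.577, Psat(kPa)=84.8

Pbub = 118.767 kPa

At the bubble point ψ → 0, so ΣzᵢKᵢ = 1 with Kᵢ = Pᵢˢᵃᵗ/P ⇒ P = ΣzᵢPᵢˢᵃᵗ.
P = 0.423·165.1 + 0.577·84.8 = 118.767 kPa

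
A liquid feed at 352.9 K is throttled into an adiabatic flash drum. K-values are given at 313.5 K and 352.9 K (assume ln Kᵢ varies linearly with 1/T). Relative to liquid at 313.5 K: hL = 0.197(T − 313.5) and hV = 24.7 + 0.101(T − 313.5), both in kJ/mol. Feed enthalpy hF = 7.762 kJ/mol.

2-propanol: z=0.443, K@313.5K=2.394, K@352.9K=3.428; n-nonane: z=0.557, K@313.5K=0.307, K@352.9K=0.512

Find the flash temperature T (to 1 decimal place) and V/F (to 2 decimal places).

Adiabatic flash: solve Rachford–Rice at each trial T, then check hF = ψ·hV(T) + (1−ψ)·hL(T).
  T = 313.5 K: K = (2.394, 0.307), RR gives ψ = 0.240, H_out = 5.920 kJ/mol
  T = 352.9 K: K = (3.428, 0.512), RR gives ψ = 0.678, H_out = 21.952 kJ/mol
  T = 333.2 K: K = (2.895, 0.403), RR gives ψ = 0.448, H_out = 14.089 kJ/mol
  T = 323.4 K: K = (2.642, 0.353), RR gives ψ = 0.346, H_out = 10.159 kJ/mol
  T = 318.4 K: K = (2.515, 0.329), RR gives ψ = 0.293, H_out = 8.067 kJ/mol
  T = 315.9 K: K = (2.453, 0.318), RR gives ψ = 0.266, H_out = 6.985 kJ/mol
  T = 317.1 K: K = (2.483, 0.323), RR gives ψ = 0.279, H_out = 7.508 kJ/mol
Linear interpolation between T = 317.1 (H_out = 7.508) and T = 318.4 (H_out = 8.067) on hF = 7.762 gives T ≈ 317.7 K, at which ψ = 0.29.

T = 317.7 K, V/F = 0.29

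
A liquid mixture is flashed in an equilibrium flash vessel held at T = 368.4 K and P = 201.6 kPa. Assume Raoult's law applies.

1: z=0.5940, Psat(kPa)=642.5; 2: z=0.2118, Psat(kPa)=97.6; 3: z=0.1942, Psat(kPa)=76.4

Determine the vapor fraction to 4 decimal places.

Raoult's law: Kᵢ = Pᵢˢᵃᵗ/P = Pᵢˢᵃᵗ/201.6.
  K_1 = 642.5/201.6 = 3.187004, K_2 = 97.6/201.6 = 0.484127, K_3 = 76.4/201.6 = 0.378968
Material balance + equilibrium reduce to Σ zᵢ(Kᵢ−1)/(1+ψ(Kᵢ−1)) = 0.
Check two-phase: ΣzᵢKᵢ = 2.0692 > 1 and Σzᵢ/Kᵢ = 1.1363 > 1, so g(0) = 1.0692 > 0 and g(1) = -0.1363 < 0.
Iterate (Newton) starting at ψ = 0.31:
  ψ = 0.3100: g = 0.49478, g' = -1.2038 → ψ = 0.7210
  ψ = 0.7210: g = 0.11177, g' = -0.8164 → ψ = 0.8579
  ψ = 0.8579: g = -0.00250, g' = -0.8680 → ψ = 0.8550
Converged at ψ = 0.8550.

ψ = 0.8550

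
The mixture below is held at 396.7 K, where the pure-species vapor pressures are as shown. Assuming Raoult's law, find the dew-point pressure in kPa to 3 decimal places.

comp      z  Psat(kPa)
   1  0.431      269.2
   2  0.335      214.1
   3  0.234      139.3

Pdew = 206.375 kPa

At the dew point ψ → 1, so Σzᵢ/Kᵢ = 1 with Kᵢ = Pᵢˢᵃᵗ/P ⇒ 1/P = Σzᵢ/Pᵢˢᵃᵗ.
1/P = 0.431/269.2 + 0.335/214.1 + 0.234/139.3 = 0.004846 ⇒ P = 206.375 kPa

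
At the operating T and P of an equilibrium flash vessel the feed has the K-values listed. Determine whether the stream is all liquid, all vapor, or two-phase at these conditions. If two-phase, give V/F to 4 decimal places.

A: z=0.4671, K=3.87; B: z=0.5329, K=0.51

ΣzᵢKᵢ = 2.0795; Σzᵢ/Kᵢ = 1.1656.
Both exceed 1, so a two-phase solution exists.
Binary case is linear: z₁(K₁−1)(1+ψ(K₂−1)) + z₂(K₂−1)(1+ψ(K₁−1)) = 0
⇒ ψ = [z₁(K₁−1)+z₂(K₂−1)] / [−(K₁−1)(K₂−1)] = 1.07946/1.40630 = 0.7676

two-phase, V/F = 0.7676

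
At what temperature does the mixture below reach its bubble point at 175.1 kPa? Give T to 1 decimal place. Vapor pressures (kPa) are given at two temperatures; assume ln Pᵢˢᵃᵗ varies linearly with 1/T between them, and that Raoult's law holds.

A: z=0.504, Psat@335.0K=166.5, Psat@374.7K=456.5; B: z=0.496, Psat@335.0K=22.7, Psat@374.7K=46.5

Bubble-point temperature: ΣzᵢPᵢˢᵃᵗ(T) = P. Interpolate ln Pᵢˢᵃᵗ = aᵢ + bᵢ/T.
  T = 335.0 K: ΣzᵢPᵢˢᵃᵗ = 95.18 kPa
  T = 374.7 K: ΣzᵢPᵢˢᵃᵗ = 253.14 kPa
  T = 354.9 K: ΣzᵢPᵢˢᵃᵗ = 159.56 kPa
  T = 364.8 K: ΣzᵢPᵢˢᵃᵗ = 202.20 kPa
  T = 359.9 K: ΣzᵢPᵢˢᵃᵗ = 180.12 kPa
  T = 357.4 K: ΣzᵢPᵢˢᵃᵗ = 169.60 kPa
Interpolating between 357.4 K and 359.9 K gives T ≈ 358.7 K.

T = 358.7 K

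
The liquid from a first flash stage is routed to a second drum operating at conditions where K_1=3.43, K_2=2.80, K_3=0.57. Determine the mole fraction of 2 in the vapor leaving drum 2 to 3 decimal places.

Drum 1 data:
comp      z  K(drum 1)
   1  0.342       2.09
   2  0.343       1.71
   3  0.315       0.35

y_2 (drum 2) = 0.283

Drum 1:
Let ψ₁ = V/F and solve Σ zᵢ(Kᵢ−1)/(1+ψ₁(Kᵢ−1)) = 0.
Feasibility: ΣzᵢKᵢ = 1.412, Σzᵢ/Kᵢ = 1.264 — both > 1, two phases present.
Iterate (Newton) starting at ψ₁ = 0.5:
  ψ₁ = 0.500: g = 0.1177, g' = -0.556 → ψ₁ = 0.711
  ψ₁ = 0.711: g = -0.0091, g' = -0.666 → ψ₁ = 0.698
Converged at ψ₁ = 0.698.
Drum-1 compositions:
  1: x = 0.194, y = 0.406
  2: x = 0.229, y = 0.392
  3: x = 0.576, y = 0.202
Drum-2 feed = drum-1 liquid: z₂ = (0.1943, 0.2294, 0.5763).
Drum 2:
Material balance + equilibrium reduce to Σ zᵢ(Kᵢ−1)/(1+ψ₂(Kᵢ−1)) = 0.
Feasibility: ΣzᵢKᵢ = 1.637, Σzᵢ/Kᵢ = 1.150 — both > 1, two phases present.
Newton–Raphson from ψ₂ = 0.33:
  ψ₂ = 0.330: g = 0.2322, g' = -0.791 → ψ₂ = 0.624
  ψ₂ = 0.624: g = 0.0435, g' = -0.545 → ψ₂ = 0.704
  ψ₂ = 0.704: g = 0.0011, g' = -0.520 → ψ₂ = 0.706
Converged at ψ₂ = 0.706.
  1: x = 0.072, y = 0.245
  2: x = 0.101, y = 0.283
  3: x = 0.827, y = 0.472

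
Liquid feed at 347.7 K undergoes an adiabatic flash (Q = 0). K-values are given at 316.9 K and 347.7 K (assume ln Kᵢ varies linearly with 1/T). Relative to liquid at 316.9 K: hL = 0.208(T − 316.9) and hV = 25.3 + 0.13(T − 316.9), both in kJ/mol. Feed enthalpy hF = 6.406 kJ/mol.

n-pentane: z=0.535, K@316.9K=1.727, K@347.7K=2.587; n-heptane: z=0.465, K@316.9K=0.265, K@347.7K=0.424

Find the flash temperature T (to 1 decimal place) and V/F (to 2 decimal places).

T = 322.2 K, V/F = 0.21

Adiabatic flash: solve Rachford–Rice at each trial T, then check hF = ψ·hV(T) + (1−ψ)·hL(T).
  T = 316.9 K: K = (1.727, 0.265), RR gives ψ = 0.088, H_out = 2.233 kJ/mol
  T = 347.7 K: K = (2.587, 0.424), RR gives ψ = 0.636, H_out = 20.965 kJ/mol
  T = 332.3 K: K = (2.134, 0.339), RR gives ψ = 0.399, H_out = 12.819 kJ/mol
  T = 324.6 K: K = (1.924, 0.301), RR gives ψ = 0.262, H_out = 8.069 kJ/mol
  T = 320.8 K: K = (1.825, 0.283), RR gives ψ = 0.183, H_out = 5.373 kJ/mol
  T = 322.7 K: K = (1.875, 0.292), RR gives ψ = 0.223, H_out = 6.758 kJ/mol
Linear interpolation between T = 320.8 (H_out = 5.373) and T = 322.7 (H_out = 6.758) on hF = 6.406 gives T ≈ 322.2 K, at which ψ = 0.21.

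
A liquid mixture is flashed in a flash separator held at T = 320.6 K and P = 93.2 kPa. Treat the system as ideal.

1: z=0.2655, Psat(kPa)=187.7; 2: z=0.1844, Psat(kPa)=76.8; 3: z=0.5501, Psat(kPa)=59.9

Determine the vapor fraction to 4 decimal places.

ψ = 0.1250

Raoult's law: Kᵢ = Pᵢˢᵃᵗ/P = Pᵢˢᵃᵗ/93.2.
  K_1 = 187.7/93.2 = 2.013948, K_2 = 76.8/93.2 = 0.824034, K_3 = 59.9/93.2 = 0.642704
Material balance + equilibrium reduce to Σ zᵢ(Kᵢ−1)/(1+ψ(Kᵢ−1)) = 0.
g(0) = ΣzᵢKᵢ − 1 = 0.0402 and g(1) = 1 − Σzᵢ/Kᵢ = -0.2115, so a root lies in (0, 1).
Newton iteration, ψ⁰ = 0.46:
  ψ = 0.4600: g = -0.08693, g' = -0.2343 → ψ = 0.0889
  ψ = 0.0889: g = 0.01098, g' = -0.3105 → ψ = 0.1243
  ψ = 0.1243: g = 0.00022, g' = -0.2982 → ψ = 0.1250
Converged at ψ = 0.1250.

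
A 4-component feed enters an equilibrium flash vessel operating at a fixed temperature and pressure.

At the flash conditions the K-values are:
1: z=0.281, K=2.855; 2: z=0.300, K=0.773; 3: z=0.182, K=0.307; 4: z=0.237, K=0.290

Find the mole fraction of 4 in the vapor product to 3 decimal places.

Rachford–Rice: g(β) = Σ zᵢ(Kᵢ−1)/(1+β(Kᵢ−1)) = 0.
Feasibility: ΣzᵢKᵢ = 1.159, Σzᵢ/Kᵢ = 1.897 — both > 1, two phases present.
Newton iteration, β⁰ = 0.5:
  β = 0.500: g = -0.2603, g' = -0.772 → β = 0.163
  β = 0.163: g = -0.0028, g' = -0.851 → β = 0.160
Converged at β = 0.160.
Compositions from xᵢ = zᵢ/(1+β(Kᵢ−1)), yᵢ = Kᵢxᵢ:
  1: x = 0.217, y = 0.619
  2: x = 0.311, y = 0.241
  3: x = 0.205, y = 0.063
  4: x = 0.267, y = 0.078

y_4 = 0.078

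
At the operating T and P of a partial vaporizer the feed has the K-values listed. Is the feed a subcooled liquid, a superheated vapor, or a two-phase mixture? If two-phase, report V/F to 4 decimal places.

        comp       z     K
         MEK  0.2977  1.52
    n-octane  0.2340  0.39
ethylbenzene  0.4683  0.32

ΣzᵢKᵢ = 0.6936; Σzᵢ/Kᵢ = 2.2593.
Since ΣzᵢKᵢ < 1 the mixture is below its bubble point — single liquid phase.

subcooled liquid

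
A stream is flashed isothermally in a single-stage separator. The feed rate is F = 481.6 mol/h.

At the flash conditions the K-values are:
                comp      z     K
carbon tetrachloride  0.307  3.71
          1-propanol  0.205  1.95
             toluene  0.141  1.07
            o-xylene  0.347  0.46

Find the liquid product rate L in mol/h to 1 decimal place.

Material balance + equilibrium reduce to Σ zᵢ(Kᵢ−1)/(1+ψ(Kᵢ−1)) = 0.
Feasibility: ΣzᵢKᵢ = 1.849, Σzᵢ/Kᵢ = 1.074 — both > 1, two phases present.
Iterate (Newton) starting at ψ = 0.5:
  ψ = 0.500: g = 0.2382, g' = -0.682 → ψ = 0.849
  ψ = 0.849: g = 0.0231, g' = -0.609 → ψ = 0.887
Converged at ψ = 0.887.
Then V = ψ·F = 0.8866·481.6 = 427.0 mol/h and L = F − V = 54.6 mol/h.

L = 54.6 mol/h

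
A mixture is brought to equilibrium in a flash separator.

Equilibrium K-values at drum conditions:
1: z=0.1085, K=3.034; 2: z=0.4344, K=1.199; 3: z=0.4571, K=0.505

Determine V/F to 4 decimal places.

V/F = 0.1714

Material balance + equilibrium reduce to Σ zᵢ(Kᵢ−1)/(1+V/F(Kᵢ−1)) = 0.
Check two-phase: ΣzᵢKᵢ = 1.0809 > 1 and Σzᵢ/Kᵢ = 1.3032 > 1, so g(0) = 0.0809 > 0 and g(1) = -0.3032 < 0.
Newton iteration, V/F⁰ = 0.45:
  V/F = 0.4500: g = -0.09654, g' = -0.3223 → V/F = 0.1504
  V/F = 0.1504: g = 0.00846, g' = -0.4102 → V/F = 0.1710
  V/F = 0.1710: g = 0.00014, g' = -0.3968 → V/F = 0.1714
Converged at V/F = 0.1714.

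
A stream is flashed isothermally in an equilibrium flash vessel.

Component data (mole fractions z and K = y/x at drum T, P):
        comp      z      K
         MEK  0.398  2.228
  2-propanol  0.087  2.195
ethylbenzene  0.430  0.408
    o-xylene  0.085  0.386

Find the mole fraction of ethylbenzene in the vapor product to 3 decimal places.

Rachford–Rice: g(β) = Σ zᵢ(Kᵢ−1)/(1+β(Kᵢ−1)) = 0.
g(0) = ΣzᵢKᵢ − 1 = 0.286 and g(1) = 1 − Σzᵢ/Kᵢ = -0.492, so a root lies in (0, 1).
Newton iteration, β⁰ = 0.5:
  β = 0.500: g = -0.0690, g' = -0.650 → β = 0.394
  β = 0.394: g = -0.0007, g' = -0.642 → β = 0.393
Converged at β = 0.393.
Compositions from xᵢ = zᵢ/(1+β(Kᵢ−1)), yᵢ = Kᵢxᵢ:
  MEK: x = 0.268, y = 0.598
  2-propanol: x = 0.059, y = 0.130
  ethylbenzene: x = 0.560, y = 0.229
  o-xylene: x = 0.112, y = 0.043

y_ethylbenzene = 0.229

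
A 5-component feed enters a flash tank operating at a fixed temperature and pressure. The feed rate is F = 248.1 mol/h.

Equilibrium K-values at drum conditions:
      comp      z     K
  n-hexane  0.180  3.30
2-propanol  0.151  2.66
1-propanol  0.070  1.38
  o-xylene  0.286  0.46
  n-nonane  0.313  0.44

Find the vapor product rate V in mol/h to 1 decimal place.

Material balance + equilibrium reduce to Σ zᵢ(Kᵢ−1)/(1+β(Kᵢ−1)) = 0.
Feasibility: ΣzᵢKᵢ = 1.362, Σzᵢ/Kᵢ = 1.495 — both > 1, two phases present.
Newton iteration, β⁰ = 0.65:
  β = 0.650: g = -0.2057, g' = -0.696 → β = 0.355
  β = 0.355: g = -0.0005, g' = -0.742 → β = 0.354
Converged at β = 0.354.
Then V = β·F = 0.3540·248.1 = 87.8 mol/h and L = F − V = 160.3 mol/h.

V = 87.8 mol/h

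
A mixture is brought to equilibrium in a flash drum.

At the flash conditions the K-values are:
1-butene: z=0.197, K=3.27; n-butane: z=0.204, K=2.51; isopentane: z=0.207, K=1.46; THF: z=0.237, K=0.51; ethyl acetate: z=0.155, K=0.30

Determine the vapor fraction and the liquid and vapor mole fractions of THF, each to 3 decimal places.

ψ = 0.707, x_THF = 0.363, y_THF = 0.185

Let ψ = V/F and solve Σ zᵢ(Kᵢ−1)/(1+ψ(Kᵢ−1)) = 0.
Feasibility: ΣzᵢKᵢ = 1.626, Σzᵢ/Kᵢ = 1.265 — both > 1, two phases present.
Newton iteration, ψ⁰ = 0.7:
  ψ = 0.700: g = 0.0050, g' = -0.710 → ψ = 0.707
Converged at ψ = 0.707.
Compositions from xᵢ = zᵢ/(1+ψ(Kᵢ−1)), yᵢ = Kᵢxᵢ:
  1-butene: x = 0.076, y = 0.247
  n-butane: x = 0.099, y = 0.248
  isopentane: x = 0.156, y = 0.228
  THF: x = 0.363, y = 0.185
  ethyl acetate: x = 0.307, y = 0.092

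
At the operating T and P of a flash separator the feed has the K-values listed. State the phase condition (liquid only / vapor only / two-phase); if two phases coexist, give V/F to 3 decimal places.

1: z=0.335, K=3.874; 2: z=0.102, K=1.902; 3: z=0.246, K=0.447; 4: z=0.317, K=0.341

two-phase, V/F = 0.457

ΣzᵢKᵢ = 1.710; Σzᵢ/Kᵢ = 1.620.
Both exceed 1, so a two-phase solution exists.
Let ψ = V/F and solve Σ zᵢ(Kᵢ−1)/(1+ψ(Kᵢ−1)) = 0.
Newton–Raphson from ψ = 0.54:
  ψ = 0.540: g = -0.0791, g' = -0.947 → ψ = 0.456
  ψ = 0.456: g = 0.0009, g' = -0.976 → ψ = 0.457
Converged at ψ = 0.457.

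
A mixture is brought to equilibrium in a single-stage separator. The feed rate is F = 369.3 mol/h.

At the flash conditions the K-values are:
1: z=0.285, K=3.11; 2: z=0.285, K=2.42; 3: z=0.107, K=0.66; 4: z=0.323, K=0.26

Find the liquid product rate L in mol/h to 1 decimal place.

L = 144.7 mol/h

Newton iteration, β⁰ = 0.63:
  β = 0.630: g = -0.0223, g' = -1.035 → β = 0.608
Converged at β = 0.608.
Then V = β·F = 0.6082·369.3 = 224.6 mol/h and L = F − V = 144.7 mol/h.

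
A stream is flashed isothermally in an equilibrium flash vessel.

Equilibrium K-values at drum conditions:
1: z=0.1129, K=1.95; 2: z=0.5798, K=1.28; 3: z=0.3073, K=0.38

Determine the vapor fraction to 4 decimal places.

ψ = 0.2970

Let ψ = V/F and solve Σ zᵢ(Kᵢ−1)/(1+ψ(Kᵢ−1)) = 0.
Feasibility: ΣzᵢKᵢ = 1.0791, Σzᵢ/Kᵢ = 1.3196 — both > 1, two phases present.
Newton–Raphson from ψ = 0.5:
  ψ = 0.5000: g = -0.06100, g' = -0.3299 → ψ = 0.3151
  ψ = 0.3151: g = -0.00506, g' = -0.2812 → ψ = 0.2971
  ψ = 0.2971: g = -0.00003, g' = -0.2782 → ψ = 0.2970
Converged at ψ = 0.2970.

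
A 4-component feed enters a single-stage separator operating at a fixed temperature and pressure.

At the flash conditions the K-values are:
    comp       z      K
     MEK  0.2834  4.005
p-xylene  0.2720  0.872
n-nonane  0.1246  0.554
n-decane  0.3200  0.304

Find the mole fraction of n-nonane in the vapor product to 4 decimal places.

y_n-nonane = 0.0827

Rachford–Rice: g(V/F) = Σ zᵢ(Kᵢ−1)/(1+V/F(Kᵢ−1)) = 0.
g(0) = ΣzᵢKᵢ − 1 = 0.5385 and g(1) = 1 − Σzᵢ/Kᵢ = -0.6602, so a root lies in (0, 1).
Newton iteration, V/F⁰ = 0.35:
  V/F = 0.3500: g = 0.01832, g' = -0.9185 → V/F = 0.3699
  V/F = 0.3699: g = 0.00024, g' = -0.8955 → V/F = 0.3702
Converged at V/F = 0.3702.
Compositions from xᵢ = zᵢ/(1+V/F(Kᵢ−1)), yᵢ = Kᵢxᵢ:
  MEK: x = 0.1342, y = 0.5373
  p-xylene: x = 0.2855, y = 0.2490
  n-nonane: x = 0.1492, y = 0.0827
  n-decane: x = 0.4311, y = 0.1310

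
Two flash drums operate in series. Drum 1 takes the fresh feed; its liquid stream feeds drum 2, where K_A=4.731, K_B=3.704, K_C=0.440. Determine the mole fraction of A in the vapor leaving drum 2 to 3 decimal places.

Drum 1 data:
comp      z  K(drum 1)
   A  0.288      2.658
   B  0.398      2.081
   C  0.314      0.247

Drum 1:
Rachford–Rice: g(ψ₁) = Σ zᵢ(Kᵢ−1)/(1+ψ₁(Kᵢ−1)) = 0.
Check two-phase: ΣzᵢKᵢ = 1.671 > 1 and Σzᵢ/Kᵢ = 1.571 > 1, so g(0) = 0.671 > 0 and g(1) = -0.571 < 0.
Iterate (Newton) starting at ψ₁ = 0.66:
  ψ₁ = 0.660: g = 0.0091, g' = -1.043 → ψ₁ = 0.669
Converged at ψ₁ = 0.669.
Drum-1 compositions:
  A: x = 0.137, y = 0.363
  B: x = 0.231, y = 0.481
  C: x = 0.632, y = 0.156
Drum-2 feed = drum-1 liquid: z₂ = (0.1366, 0.2310, 0.6324).
Drum 2:
Rachford–Rice: g(ψ₂) = Σ zᵢ(Kᵢ−1)/(1+ψ₂(Kᵢ−1)) = 0.
Check two-phase: ΣzᵢKᵢ = 1.780 > 1 and Σzᵢ/Kᵢ = 1.528 > 1, so g(0) = 0.780 > 0 and g(1) = -0.528 < 0.
Newton–Raphson from ψ₂ = 0.5:
  ψ₂ = 0.500: g = -0.0484, g' = -0.919 → ψ₂ = 0.447
  ψ₂ = 0.447: g = 0.0011, g' = -0.966 → ψ₂ = 0.449
Converged at ψ₂ = 0.449.
  A: x = 0.051, y = 0.242
  B: x = 0.104, y = 0.387
  C: x = 0.845, y = 0.372

y_A (drum 2) = 0.242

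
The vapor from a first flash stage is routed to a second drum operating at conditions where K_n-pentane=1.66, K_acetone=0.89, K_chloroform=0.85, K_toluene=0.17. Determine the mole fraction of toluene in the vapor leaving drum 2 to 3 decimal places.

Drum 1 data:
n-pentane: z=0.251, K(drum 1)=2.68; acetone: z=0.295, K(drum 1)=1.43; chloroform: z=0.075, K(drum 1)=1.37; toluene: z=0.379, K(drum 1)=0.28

y_toluene (drum 2) = 0.034

Drum 1:
Material balance + equilibrium reduce to Σ zᵢ(Kᵢ−1)/(1+ψ₁(Kᵢ−1)) = 0.
g(0) = ΣzᵢKᵢ − 1 = 0.303 and g(1) = 1 − Σzᵢ/Kᵢ = -0.708, so a root lies in (0, 1).
Newton–Raphson from ψ₁ = 0.5:
  ψ₁ = 0.500: g = -0.0694, g' = -0.733 → ψ₁ = 0.405
  ψ₁ = 0.405: g = -0.0024, g' = -0.690 → ψ₁ = 0.402
Converged at ψ₁ = 0.402.
Drum-1 compositions:
  n-pentane: x = 0.150, y = 0.402
  acetone: x = 0.252, y = 0.360
  chloroform: x = 0.065, y = 0.089
  toluene: x = 0.533, y = 0.149
Drum-2 feed = drum-1 vapor: z₂ = (0.4015, 0.3597, 0.0894, 0.1493).
Drum 2:
Rachford–Rice: g(ψ₂) = Σ zᵢ(Kᵢ−1)/(1+ψ₂(Kᵢ−1)) = 0.
Check two-phase: ΣzᵢKᵢ = 1.088 > 1 and Σzᵢ/Kᵢ = 1.630 > 1, so g(0) = 0.088 > 0 and g(1) = -0.630 < 0.
Newton iteration, ψ₂⁰ = 0.53:
  ψ₂ = 0.530: g = -0.0816, g' = -0.431 → ψ₂ = 0.341
  ψ₂ = 0.341: g = -0.0118, g' = -0.324 → ψ₂ = 0.305
  ψ₂ = 0.305: g = -0.0002, g' = -0.312 → ψ₂ = 0.304
Converged at ψ₂ = 0.304.
  n-pentane: x = 0.334, y = 0.555
  acetone: x = 0.372, y = 0.331
  chloroform: x = 0.094, y = 0.080
  toluene: x = 0.200, y = 0.034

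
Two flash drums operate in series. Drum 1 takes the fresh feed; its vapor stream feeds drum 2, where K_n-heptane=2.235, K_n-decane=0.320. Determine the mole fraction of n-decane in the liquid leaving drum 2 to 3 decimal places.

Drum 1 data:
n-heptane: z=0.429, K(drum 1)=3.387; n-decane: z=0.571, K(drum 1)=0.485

Drum 1:
Binary case is linear: z₁(K₁−1)(1+ψ₁(K₂−1)) + z₂(K₂−1)(1+ψ₁(K₁−1)) = 0
⇒ ψ₁ = [z₁(K₁−1)+z₂(K₂−1)] / [−(K₁−1)(K₂−1)] = 0.7300/1.2293 = 0.594
Drum-1 compositions:
  n-heptane: x = 0.177, y = 0.601
  n-decane: x = 0.823, y = 0.399
Drum-2 feed = drum-1 vapor: z₂ = (0.6011, 0.3989).
Drum 2:
Binary case is linear: z₁(K₁−1)(1+ψ₂(K₂−1)) + z₂(K₂−1)(1+ψ₂(K₁−1)) = 0
⇒ ψ₂ = [z₁(K₁−1)+z₂(K₂−1)] / [−(K₁−1)(K₂−1)] = 0.4710/0.8398 = 0.561
  n-heptane: x = 0.355, y = 0.794
  n-decane: x = 0.645, y = 0.206

x_n-decane (drum 2) = 0.645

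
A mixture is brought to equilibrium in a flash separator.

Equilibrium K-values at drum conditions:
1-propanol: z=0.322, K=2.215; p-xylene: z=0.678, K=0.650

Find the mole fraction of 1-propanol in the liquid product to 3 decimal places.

x_1-propanol = 0.224

Let ψ = V/F and solve Σ zᵢ(Kᵢ−1)/(1+ψ(Kᵢ−1)) = 0.
Check two-phase: ΣzᵢKᵢ = 1.154 > 1 and Σzᵢ/Kᵢ = 1.188 > 1, so g(0) = 0.154 > 0 and g(1) = -0.188 < 0.
Binary case is linear: z₁(K₁−1)(1+ψ(K₂−1)) + z₂(K₂−1)(1+ψ(K₁−1)) = 0
⇒ ψ = [z₁(K₁−1)+z₂(K₂−1)] / [−(K₁−1)(K₂−1)] = 0.1539/0.4252 = 0.362
Compositions from xᵢ = zᵢ/(1+ψ(Kᵢ−1)), yᵢ = Kᵢxᵢ:
  1-propanol: x = 0.224, y = 0.495
  p-xylene: x = 0.776, y = 0.505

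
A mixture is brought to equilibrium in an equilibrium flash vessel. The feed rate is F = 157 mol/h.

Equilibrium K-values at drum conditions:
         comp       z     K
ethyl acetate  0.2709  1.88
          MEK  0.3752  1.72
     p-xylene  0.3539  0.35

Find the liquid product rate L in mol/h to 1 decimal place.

L = 71.7 mol/h

Let β = V/F and solve Σ zᵢ(Kᵢ−1)/(1+β(Kᵢ−1)) = 0.
g(0) = ΣzᵢKᵢ − 1 = 0.2785 and g(1) = 1 − Σzᵢ/Kᵢ = -0.3734, so a root lies in (0, 1).
Newton–Raphson from β = 0.5:
  β = 0.5000: g = 0.02339, g' = -0.5345 → β = 0.5438
  β = 0.5438: g = -0.00041, g' = -0.5541 → β = 0.5430
Converged at β = 0.5430.
Then V = β·F = 0.5430·157 = 85.3 mol/h and L = F − V = 71.7 mol/h.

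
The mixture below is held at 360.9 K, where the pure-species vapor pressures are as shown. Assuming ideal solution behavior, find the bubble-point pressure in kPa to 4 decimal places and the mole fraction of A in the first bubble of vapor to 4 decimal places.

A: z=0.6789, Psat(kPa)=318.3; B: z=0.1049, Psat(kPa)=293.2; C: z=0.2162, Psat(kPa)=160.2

Pbub = 281.4858 kPa, y_A = 0.7677

At the bubble point ψ → 0, so ΣzᵢKᵢ = 1 with Kᵢ = Pᵢˢᵃᵗ/P ⇒ P = ΣzᵢPᵢˢᵃᵗ.
P = 0.6789·318.3 + 0.1049·293.2 + 0.2162·160.2 = 281.4858 kPa
yᵢ = zᵢPᵢˢᵃᵗ/P ⇒ y_A = 0.6789·318.3/281.4858 = 0.7677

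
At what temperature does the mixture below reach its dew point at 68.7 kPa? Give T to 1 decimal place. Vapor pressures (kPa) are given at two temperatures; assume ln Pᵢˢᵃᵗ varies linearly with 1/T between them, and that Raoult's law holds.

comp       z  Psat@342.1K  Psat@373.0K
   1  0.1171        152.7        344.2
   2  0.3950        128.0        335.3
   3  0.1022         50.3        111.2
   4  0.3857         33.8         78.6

T = 347.9 K

Dew-point temperature: Σzᵢ·P/Pᵢˢᵃᵗ(T) = 1. Interpolate ln Pᵢˢᵃᵗ = aᵢ + bᵢ/T.
  T = 342.1 K: ΣzᵢP/Pᵢˢᵃᵗ = 1.1882
  T = 373.0 K: ΣzᵢP/Pᵢˢᵃᵗ = 0.5046
  T = 357.6 K: ΣzᵢP/Pᵢˢᵃᵗ = 0.7588
  T = 349.9 K: ΣzᵢP/Pᵢˢᵃᵗ = 0.9434
  T = 346.0 K: ΣzᵢP/Pᵢˢᵃᵗ = 1.0574
  T = 347.9 K: ΣzᵢP/Pᵢˢᵃᵗ = 0.9999
Interpolating between 346.0 K and 347.9 K gives T ≈ 347.9 K.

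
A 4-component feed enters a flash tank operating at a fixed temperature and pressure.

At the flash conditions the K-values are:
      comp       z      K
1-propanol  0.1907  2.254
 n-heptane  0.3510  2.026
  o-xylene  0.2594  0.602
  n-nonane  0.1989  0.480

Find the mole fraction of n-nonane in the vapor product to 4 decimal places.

Newton–Raphson from ψ = 0.58:
  ψ = 0.5800: g = 0.08190, g' = -0.4255 → ψ = 0.7725
  ψ = 0.7725: g = 0.00042, g' = -0.4283 → ψ = 0.7735
Converged at ψ = 0.7735.
Compositions from xᵢ = zᵢ/(1+ψ(Kᵢ−1)), yᵢ = Kᵢxᵢ:
  1-propanol: x = 0.0968, y = 0.2182
  n-heptane: x = 0.1957, y = 0.3965
  o-xylene: x = 0.3748, y = 0.2256
  n-nonane: x = 0.3327, y = 0.1597

y_n-nonane = 0.1597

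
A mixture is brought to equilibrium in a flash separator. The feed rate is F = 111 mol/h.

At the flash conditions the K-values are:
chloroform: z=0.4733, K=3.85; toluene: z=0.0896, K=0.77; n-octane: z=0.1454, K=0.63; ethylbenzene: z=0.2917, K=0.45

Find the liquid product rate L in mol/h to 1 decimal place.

L = 18.5 mol/h

Material balance + equilibrium reduce to Σ zᵢ(Kᵢ−1)/(1+V/F(Kᵢ−1)) = 0.
Check two-phase: ΣzᵢKᵢ = 2.1141 > 1 and Σzᵢ/Kᵢ = 1.1183 > 1, so g(0) = 1.1141 > 0 and g(1) = -0.1183 < 0.
Iterate (Newton) starting at V/F = 0.38:
  V/F = 0.3800: g = 0.35957, g' = -1.0597 → V/F = 0.7193
  V/F = 0.7193: g = 0.07880, g' = -0.6986 → V/F = 0.8321
  V/F = 0.8321: g = 0.00105, g' = -0.6870 → V/F = 0.8336
Converged at V/F = 0.8336.
Then V = V/F·F = 0.8336·111 = 92.5 mol/h and L = F − V = 18.5 mol/h.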